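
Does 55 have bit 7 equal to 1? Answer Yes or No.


0b110111, bit 7 = 0. No

No


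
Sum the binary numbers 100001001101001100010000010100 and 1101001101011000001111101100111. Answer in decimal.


100001001101001100010000010100 + 1101001101011000001111101100111 = 10001010111000001110001101111011 = 2329994107

2329994107


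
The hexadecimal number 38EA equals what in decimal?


38EA hex = 14570 decimal

14570


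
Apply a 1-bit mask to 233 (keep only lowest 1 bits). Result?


233 & 1 = 1

1


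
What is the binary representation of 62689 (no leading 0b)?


62689 = 1111010011100001 in binary

1111010011100001


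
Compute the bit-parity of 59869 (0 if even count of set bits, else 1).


0b1110100111011101 has 11 ones => parity 1

1


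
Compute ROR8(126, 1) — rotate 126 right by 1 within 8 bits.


Rotate 0b1111110 right by 1 (8-bit) = 0b111111 = 63

63


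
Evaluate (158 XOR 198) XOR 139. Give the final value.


Step 1: 158 ^ 198 = 88
Step 2: 88 ^ 139 = 211

211


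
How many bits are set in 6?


0b110 has 2 set bits

2


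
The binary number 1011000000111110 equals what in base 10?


1011000000111110 in decimal = 45118

45118


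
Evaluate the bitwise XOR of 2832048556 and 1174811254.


0b10101000110011011010000110101100 ^ 0b1000110000001100011001001110110 = 0b11101110110010111001001111011010 = 4006319066

4006319066


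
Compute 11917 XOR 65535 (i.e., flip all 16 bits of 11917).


11917 ^ 65535 = 53618

53618


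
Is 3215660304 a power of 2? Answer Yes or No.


0b10111111101010110001010100010000. Multiple bits set => No

No


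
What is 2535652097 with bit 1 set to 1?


2535652097 | (1 << 1) = 2535652097 | 2 = 2535652099

2535652099


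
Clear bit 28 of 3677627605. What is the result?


3677627605 & ~(1 << 28) = 3409192149

3409192149


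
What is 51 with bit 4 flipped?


51 ^ (1 << 4) = 51 ^ 16 = 35

35


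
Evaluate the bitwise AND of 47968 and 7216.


0b1011101101100000 & 0b1110000110000 = 0b1100000100000 = 6176

6176


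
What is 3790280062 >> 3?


0b11100001111010110001010101111110 >> 3 = 0b11100001111010110001010101111 = 473785007

473785007


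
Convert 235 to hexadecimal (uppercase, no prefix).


235 = EB hex

EB


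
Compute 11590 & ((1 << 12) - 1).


11590 & 4095 = 3398

3398


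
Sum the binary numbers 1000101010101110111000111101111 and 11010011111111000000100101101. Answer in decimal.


1000101010101110111000111101111 + 11010011111111000000100101101 = 1011111110101101111001100011100 = 1607922460

1607922460


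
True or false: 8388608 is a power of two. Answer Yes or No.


0b100000000000000000000000. Only one bit set => Yes

Yes


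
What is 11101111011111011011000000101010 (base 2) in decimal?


11101111011111011011000000101010 in decimal = 4017991722

4017991722


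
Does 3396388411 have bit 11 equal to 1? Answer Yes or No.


0b11001010011100001100011000111011, bit 11 = 0. No

No


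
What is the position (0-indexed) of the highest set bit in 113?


0b1110001. Highest set bit at position 6

6


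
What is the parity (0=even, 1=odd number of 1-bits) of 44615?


0b1010111001000111 has 9 ones => parity 1

1


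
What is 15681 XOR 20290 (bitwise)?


0b11110101000001 ^ 0b100111101000010 = 0b111001000000011 = 29187

29187


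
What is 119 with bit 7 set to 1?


119 | (1 << 7) = 119 | 128 = 247

247


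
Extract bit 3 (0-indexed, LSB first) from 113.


0b1110001, position 3 = 0

0


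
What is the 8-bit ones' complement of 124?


124 ^ 255 = 131

131


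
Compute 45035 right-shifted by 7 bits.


0b1010111111101011 >> 7 = 0b101011111 = 351

351


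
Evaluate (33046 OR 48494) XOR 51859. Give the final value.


Step 1: 33046 | 48494 = 48510
Step 2: 48510 ^ 51859 = 30701

30701


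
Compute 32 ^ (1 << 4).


32 ^ (1 << 4) = 32 ^ 16 = 48

48


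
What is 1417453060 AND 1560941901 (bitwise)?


0b1010100011111001001111000000100 & 0b1011101000010100001010101001101 = 0b1010100000010000001010000000100 = 1409815556

1409815556


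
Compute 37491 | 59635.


0b1001001001110011 | 0b1110100011110011 = 0b1111101011110011 = 64243

64243


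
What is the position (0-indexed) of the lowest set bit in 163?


0b10100011. Lowest set bit at position 0

0


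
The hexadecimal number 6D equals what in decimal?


6D hex = 109 decimal

109


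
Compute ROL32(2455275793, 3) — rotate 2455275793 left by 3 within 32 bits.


Rotate 0b10010010010110001000100100010001 left by 3 (32-bit) = 0b10010010110001000100100010001100 = 2462337164

2462337164


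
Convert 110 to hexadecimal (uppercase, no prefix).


110 = 6E hex

6E


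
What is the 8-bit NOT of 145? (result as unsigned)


~0b10010001 = 0b1101110 = 110 (8-bit unsigned)

110


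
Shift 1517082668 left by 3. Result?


0b1011010011011001101100000101100 << 3 = 0b1011010011011001101100000101100000 = 12136661344

12136661344


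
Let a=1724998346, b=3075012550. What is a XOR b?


1724998346 ^ 3075012550 = 3516503308

3516503308


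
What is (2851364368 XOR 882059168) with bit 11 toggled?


Step 1: 2851364368 ^ 882059168 = 2640804272
Step 2: 2640804272 ^ (1 << 11) = 2640804272 ^ 2048 = 2640802224

2640802224


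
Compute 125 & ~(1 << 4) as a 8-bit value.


125 & ~(1 << 4) = 109

109


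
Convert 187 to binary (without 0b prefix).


187 = 10111011 in binary

10111011


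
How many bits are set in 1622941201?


0b1100000101111000001111000010001 has 13 set bits

13


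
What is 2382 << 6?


0b100101001110 << 6 = 0b100101001110000000 = 152448

152448


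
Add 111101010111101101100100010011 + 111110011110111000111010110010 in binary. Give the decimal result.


111101010111101101100100010011 + 111110011110111000111010110010 = 1111011110110100110011111000101 = 2077910981

2077910981


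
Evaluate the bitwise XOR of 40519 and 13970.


0b1001111001000111 ^ 0b11011010010010 = 0b1010100011010101 = 43221

43221


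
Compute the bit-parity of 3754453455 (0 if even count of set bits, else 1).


0b11011111110010000110100111001111 has 20 ones => parity 0

0


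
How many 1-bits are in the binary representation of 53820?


0b1101001000111100 has 8 set bits

8


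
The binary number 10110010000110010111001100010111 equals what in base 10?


10110010000110010111001100010111 in decimal = 2988012311

2988012311


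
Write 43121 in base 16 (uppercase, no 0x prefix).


43121 = A871 hex

A871


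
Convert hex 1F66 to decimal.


1F66 hex = 8038 decimal

8038


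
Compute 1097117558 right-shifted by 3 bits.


0b1000001011001001010111101110110 >> 3 = 0b1000001011001001010111101110 = 137139694

137139694


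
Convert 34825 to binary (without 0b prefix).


34825 = 1000100000001001 in binary

1000100000001001


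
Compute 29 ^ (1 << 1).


29 ^ (1 << 1) = 29 ^ 2 = 31

31


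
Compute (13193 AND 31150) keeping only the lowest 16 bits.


Step 1: 13193 & 31150 = 12680
Step 2: 12680 & 65535 = 12680

12680


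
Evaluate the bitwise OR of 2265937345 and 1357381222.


0b10000111000011110111010111000001 | 0b1010000111001111111111001100110 = 0b11010111111011111111111111100111 = 3622830055

3622830055


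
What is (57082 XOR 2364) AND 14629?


Step 1: 57082 ^ 2364 = 55238
Step 2: 55238 & 14629 = 4356

4356


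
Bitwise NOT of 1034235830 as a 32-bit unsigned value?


~0b111101101001010010111110110110 = 0b11000010010110101101000001001001 = 3260731465 (32-bit unsigned)

3260731465


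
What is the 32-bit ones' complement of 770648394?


770648394 ^ 4294967295 = 3524318901

3524318901


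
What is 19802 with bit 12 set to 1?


19802 | (1 << 12) = 19802 | 4096 = 23898

23898


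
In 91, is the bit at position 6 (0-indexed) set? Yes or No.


0b1011011, bit 6 = 1. Yes

Yes


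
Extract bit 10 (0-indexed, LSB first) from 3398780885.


0b11001010100101010100011111010101, position 10 = 1

1


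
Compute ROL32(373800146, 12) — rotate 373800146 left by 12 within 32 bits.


Rotate 0b10110010001111011110011010010 left by 12 (32-bit) = 0b1111011110011010010000101100100 = 2077040996

2077040996


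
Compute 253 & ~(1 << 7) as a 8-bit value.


253 & ~(1 << 7) = 125

125


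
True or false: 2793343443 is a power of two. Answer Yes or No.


0b10100110011111110000100111010011. Multiple bits set => No

No


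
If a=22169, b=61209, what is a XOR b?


22169 ^ 61209 = 47488

47488


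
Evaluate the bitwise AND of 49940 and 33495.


0b1100001100010100 & 0b1000001011010111 = 0b1000001000010100 = 33300

33300


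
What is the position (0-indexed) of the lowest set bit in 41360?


0b1010000110010000. Lowest set bit at position 4

4


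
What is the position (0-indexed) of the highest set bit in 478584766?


0b11100100001101001111110111110. Highest set bit at position 28

28


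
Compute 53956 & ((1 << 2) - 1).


53956 & 3 = 0

0


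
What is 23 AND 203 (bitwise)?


0b10111 & 0b11001011 = 0b11 = 3

3


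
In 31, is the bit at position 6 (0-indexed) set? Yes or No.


0b11111, bit 6 = 0. No

No


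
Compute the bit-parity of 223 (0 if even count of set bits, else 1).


0b11011111 has 7 ones => parity 1

1


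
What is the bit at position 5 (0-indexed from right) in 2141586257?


0b1111111101001100000001101010001, position 5 = 0

0


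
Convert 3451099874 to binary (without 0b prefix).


3451099874 = 11001101101100111001101011100010 in binary

11001101101100111001101011100010


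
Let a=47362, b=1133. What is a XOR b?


47362 ^ 1133 = 48495

48495


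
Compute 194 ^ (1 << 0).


194 ^ (1 << 0) = 194 ^ 1 = 195

195


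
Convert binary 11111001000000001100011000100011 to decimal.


11111001000000001100011000100011 in decimal = 4177577507

4177577507


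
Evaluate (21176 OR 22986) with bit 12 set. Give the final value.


Step 1: 21176 | 22986 = 23546
Step 2: 23546 | (1 << 12) = 23546 | 4096 = 23546

23546


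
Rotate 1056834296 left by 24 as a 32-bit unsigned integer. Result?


Rotate 0b111110111111100000001011111000 left by 24 (32-bit) = 0b11111000001111101111111000000010 = 4164877826

4164877826


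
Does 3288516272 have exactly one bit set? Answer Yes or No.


0b11000100000000101100011010110000. Multiple bits set => No

No


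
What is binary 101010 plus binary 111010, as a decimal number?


101010 + 111010 = 1100100 = 100

100


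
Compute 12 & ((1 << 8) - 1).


12 & 255 = 12

12


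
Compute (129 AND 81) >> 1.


Step 1: 129 & 81 = 1
Step 2: 1 >> 1 = 0

0


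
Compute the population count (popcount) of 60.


0b111100 has 4 set bits

4


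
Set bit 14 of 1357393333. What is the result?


1357393333 | (1 << 14) = 1357393333 | 16384 = 1357409717

1357409717


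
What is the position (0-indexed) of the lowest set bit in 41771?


0b1010001100101011. Lowest set bit at position 0

0


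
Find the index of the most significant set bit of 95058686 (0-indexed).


0b101101010100111101011111110. Highest set bit at position 26

26


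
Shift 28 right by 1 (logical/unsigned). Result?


0b11100 >> 1 = 0b1110 = 14

14


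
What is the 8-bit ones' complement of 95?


95 ^ 255 = 160

160


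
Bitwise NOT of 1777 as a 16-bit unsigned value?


~0b11011110001 = 0b1111100100001110 = 63758 (16-bit unsigned)

63758


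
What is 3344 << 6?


0b110100010000 << 6 = 0b110100010000000000 = 214016

214016


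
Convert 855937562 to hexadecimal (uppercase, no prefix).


855937562 = 3304921A hex

3304921A


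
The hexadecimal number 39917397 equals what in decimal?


39917397 hex = 965833623 decimal

965833623


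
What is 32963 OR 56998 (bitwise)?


0b1000000011000011 | 0b1101111010100110 = 0b1101111011100111 = 57063

57063


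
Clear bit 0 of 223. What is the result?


223 & ~(1 << 0) = 222

222


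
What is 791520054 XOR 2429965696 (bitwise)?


0b101111001011011010001100110110 ^ 0b10010000110101100101010110000000 = 0b10111111111110111111011010110110 = 3220960950

3220960950


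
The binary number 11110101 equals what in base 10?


11110101 in decimal = 245

245


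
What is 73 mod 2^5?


73 & 31 = 9

9


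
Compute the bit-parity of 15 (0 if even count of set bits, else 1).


0b1111 has 4 ones => parity 0

0


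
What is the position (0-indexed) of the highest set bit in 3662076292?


0b11011010010001101101100110000100. Highest set bit at position 31

31


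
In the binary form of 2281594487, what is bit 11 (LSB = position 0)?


0b10000111111111100101111001110111, position 11 = 1

1


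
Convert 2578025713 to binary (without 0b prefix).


2578025713 = 10011001101010011000110011110001 in binary

10011001101010011000110011110001


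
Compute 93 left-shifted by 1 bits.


0b1011101 << 1 = 0b10111010 = 186

186


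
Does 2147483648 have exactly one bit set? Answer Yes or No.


0b10000000000000000000000000000000. Only one bit set => Yes

Yes


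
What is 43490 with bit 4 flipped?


43490 ^ (1 << 4) = 43490 ^ 16 = 43506

43506


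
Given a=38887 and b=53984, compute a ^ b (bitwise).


38887 ^ 53984 = 17671

17671


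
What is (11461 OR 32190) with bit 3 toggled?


Step 1: 11461 | 32190 = 32255
Step 2: 32255 ^ (1 << 3) = 32255 ^ 8 = 32247

32247


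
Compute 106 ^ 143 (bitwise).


0b1101010 ^ 0b10001111 = 0b11100101 = 229

229


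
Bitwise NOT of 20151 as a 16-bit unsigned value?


~0b100111010110111 = 0b1011000101001000 = 45384 (16-bit unsigned)

45384


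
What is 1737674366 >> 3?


0b1100111100100101100111001111110 >> 3 = 0b1100111100100101100111001111 = 217209295

217209295


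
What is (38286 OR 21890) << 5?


Step 1: 38286 | 21890 = 54670
Step 2: 54670 << 5 = 1749440

1749440


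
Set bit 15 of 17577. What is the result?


17577 | (1 << 15) = 17577 | 32768 = 50345

50345


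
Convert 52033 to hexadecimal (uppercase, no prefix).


52033 = CB41 hex

CB41


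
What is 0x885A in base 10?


885A hex = 34906 decimal

34906


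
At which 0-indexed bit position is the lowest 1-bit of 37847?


0b1001001111010111. Lowest set bit at position 0

0


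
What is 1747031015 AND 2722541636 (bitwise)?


0b1101000001000011001001111100111 & 0b10100010010001101011000001000100 = 0b100000000000001001000001000100 = 536907844

536907844


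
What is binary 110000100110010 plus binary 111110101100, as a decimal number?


110000100110010 + 111110101100 = 111000011011110 = 28894

28894


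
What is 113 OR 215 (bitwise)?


0b1110001 | 0b11010111 = 0b11110111 = 247

247


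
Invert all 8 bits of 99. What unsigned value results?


99 ^ 255 = 156

156


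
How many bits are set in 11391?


0b10110001111111 has 10 set bits

10


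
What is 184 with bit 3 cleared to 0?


184 & ~(1 << 3) = 176

176


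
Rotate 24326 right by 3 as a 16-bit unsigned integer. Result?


Rotate 0b101111100000110 right by 3 (16-bit) = 0b1100101111100000 = 52192

52192


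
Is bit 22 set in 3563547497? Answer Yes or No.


0b11010100011001110110101101101001, bit 22 = 1. Yes

Yes


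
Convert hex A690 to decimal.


A690 hex = 42640 decimal

42640


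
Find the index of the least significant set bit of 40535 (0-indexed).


0b1001111001010111. Lowest set bit at position 0

0


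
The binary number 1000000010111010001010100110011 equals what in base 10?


1000000010111010001010100110011 in decimal = 1079842099

1079842099


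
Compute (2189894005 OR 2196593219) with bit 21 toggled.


Step 1: 2189894005 | 2196593219 = 2196732791
Step 2: 2196732791 ^ (1 << 21) = 2196732791 ^ 2097152 = 2194635639

2194635639


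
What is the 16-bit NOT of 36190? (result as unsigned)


~0b1000110101011110 = 0b111001010100001 = 29345 (16-bit unsigned)

29345


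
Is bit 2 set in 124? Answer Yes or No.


0b1111100, bit 2 = 1. Yes

Yes


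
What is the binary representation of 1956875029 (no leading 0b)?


1956875029 = 1110100101000111000101100010101 in binary

1110100101000111000101100010101


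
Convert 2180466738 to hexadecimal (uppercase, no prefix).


2180466738 = 81F74832 hex

81F74832


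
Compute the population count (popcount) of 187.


0b10111011 has 6 set bits

6


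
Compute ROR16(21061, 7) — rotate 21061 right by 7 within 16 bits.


Rotate 0b101001001000101 right by 7 (16-bit) = 0b1000101010100100 = 35492

35492


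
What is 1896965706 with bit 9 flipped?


1896965706 ^ (1 << 9) = 1896965706 ^ 512 = 1896965194

1896965194


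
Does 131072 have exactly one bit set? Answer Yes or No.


0b100000000000000000. Only one bit set => Yes

Yes


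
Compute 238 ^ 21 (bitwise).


0b11101110 ^ 0b10101 = 0b11111011 = 251

251


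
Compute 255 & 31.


0b11111111 & 0b11111 = 0b11111 = 31

31


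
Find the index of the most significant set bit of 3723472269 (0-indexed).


0b11011101111011111010110110001101. Highest set bit at position 31

31


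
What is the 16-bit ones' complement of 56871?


56871 ^ 65535 = 8664

8664


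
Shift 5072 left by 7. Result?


0b1001111010000 << 7 = 0b10011110100000000000 = 649216

649216


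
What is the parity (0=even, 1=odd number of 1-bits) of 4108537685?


0b11110100111000110100111101010101 has 19 ones => parity 1

1


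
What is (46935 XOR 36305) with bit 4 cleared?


Step 1: 46935 ^ 36305 = 14982
Step 2: 14982 & ~(1 << 4) = 14982

14982


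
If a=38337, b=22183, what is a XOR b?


38337 ^ 22183 = 50022

50022


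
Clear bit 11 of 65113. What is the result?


65113 & ~(1 << 11) = 63065

63065


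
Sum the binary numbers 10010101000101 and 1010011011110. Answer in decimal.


10010101000101 + 1010011011110 = 11101000100011 = 14883

14883


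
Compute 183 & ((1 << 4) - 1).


183 & 15 = 7

7


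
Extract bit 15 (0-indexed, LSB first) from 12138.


0b10111101101010, position 15 = 0

0


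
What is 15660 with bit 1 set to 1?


15660 | (1 << 1) = 15660 | 2 = 15662

15662


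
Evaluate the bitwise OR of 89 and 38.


0b1011001 | 0b100110 = 0b1111111 = 127

127


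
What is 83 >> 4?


0b1010011 >> 4 = 0b101 = 5

5


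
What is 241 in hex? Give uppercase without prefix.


241 = F1 hex

F1


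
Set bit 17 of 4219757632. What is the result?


4219757632 | (1 << 17) = 4219757632 | 131072 = 4219888704

4219888704


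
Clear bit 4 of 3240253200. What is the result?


3240253200 & ~(1 << 4) = 3240253184

3240253184


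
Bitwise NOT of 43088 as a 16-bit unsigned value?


~0b1010100001010000 = 0b101011110101111 = 22447 (16-bit unsigned)

22447


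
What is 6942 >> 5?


0b1101100011110 >> 5 = 0b11011000 = 216

216


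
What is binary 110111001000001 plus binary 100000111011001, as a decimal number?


110111001000001 + 100000111011001 = 1011000000011010 = 45082

45082


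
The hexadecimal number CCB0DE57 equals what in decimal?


CCB0DE57 hex = 3434143319 decimal

3434143319


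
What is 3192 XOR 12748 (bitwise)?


0b110001111000 ^ 0b11000111001100 = 0b11110110110100 = 15796

15796


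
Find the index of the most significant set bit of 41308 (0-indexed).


0b1010000101011100. Highest set bit at position 15

15


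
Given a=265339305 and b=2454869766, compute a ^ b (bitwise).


265339305 ^ 2454869766 = 2642581167

2642581167


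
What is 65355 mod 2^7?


65355 & 127 = 75

75


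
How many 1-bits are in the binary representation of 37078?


0b1001000011010110 has 7 set bits

7


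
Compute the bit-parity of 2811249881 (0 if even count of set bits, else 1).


0b10100111100100000100010011011001 has 14 ones => parity 0

0


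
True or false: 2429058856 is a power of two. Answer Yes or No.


0b10010000110010000111111100101000. Multiple bits set => No

No


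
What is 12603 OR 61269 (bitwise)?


0b11000100111011 | 0b1110111101010101 = 0b1111111101111111 = 65407

65407


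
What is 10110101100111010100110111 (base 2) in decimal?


10110101100111010100110111 in decimal = 47609143

47609143


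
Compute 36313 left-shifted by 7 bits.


0b1000110111011001 << 7 = 0b10001101110110010000000 = 4648064

4648064


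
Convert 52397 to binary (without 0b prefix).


52397 = 1100110010101101 in binary

1100110010101101


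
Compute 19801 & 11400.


0b100110101011001 & 0b10110010001000 = 0b110000001000 = 3080

3080


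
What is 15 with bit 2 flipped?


15 ^ (1 << 2) = 15 ^ 4 = 11

11


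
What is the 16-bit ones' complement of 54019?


54019 ^ 65535 = 11516

11516


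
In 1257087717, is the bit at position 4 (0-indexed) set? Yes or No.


0b1001010111011011010001011100101, bit 4 = 0. No

No


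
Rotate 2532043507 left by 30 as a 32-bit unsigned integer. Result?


Rotate 0b10010110111010111110101011110011 left by 30 (32-bit) = 0b11100101101110101111101010111100 = 3854236348

3854236348


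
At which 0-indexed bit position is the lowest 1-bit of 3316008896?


0b11000101101001100100011111000000. Lowest set bit at position 6

6


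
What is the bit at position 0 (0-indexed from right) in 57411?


0b1110000001000011, position 0 = 1

1


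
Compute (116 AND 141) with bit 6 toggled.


Step 1: 116 & 141 = 4
Step 2: 4 ^ (1 << 6) = 4 ^ 64 = 68

68


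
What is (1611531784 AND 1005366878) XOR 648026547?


Step 1: 1611531784 & 1005366878 = 537658888
Step 2: 537658888 ^ 648026547 = 111943611

111943611


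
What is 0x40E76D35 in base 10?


40E76D35 hex = 1088908597 decimal

1088908597


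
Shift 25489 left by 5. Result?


0b110001110010001 << 5 = 0b11000111001000100000 = 815648

815648


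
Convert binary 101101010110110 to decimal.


101101010110110 in decimal = 23222

23222


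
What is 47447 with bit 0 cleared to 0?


47447 & ~(1 << 0) = 47446

47446


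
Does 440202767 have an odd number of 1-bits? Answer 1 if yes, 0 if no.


0b11010001111001111011000001111 has 17 ones => parity 1

1


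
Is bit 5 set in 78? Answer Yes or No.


0b1001110, bit 5 = 0. No

No


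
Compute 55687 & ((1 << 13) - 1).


55687 & 8191 = 6535

6535


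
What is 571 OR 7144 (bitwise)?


0b1000111011 | 0b1101111101000 = 0b1101111111011 = 7163

7163


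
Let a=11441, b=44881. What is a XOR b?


11441 ^ 44881 = 33760

33760


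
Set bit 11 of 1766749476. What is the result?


1766749476 | (1 << 11) = 1766749476 | 2048 = 1766751524

1766751524


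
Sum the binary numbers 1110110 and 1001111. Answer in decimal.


1110110 + 1001111 = 11000101 = 197

197


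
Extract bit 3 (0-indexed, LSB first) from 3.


0b11, position 3 = 0

0


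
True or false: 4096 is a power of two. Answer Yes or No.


0b1000000000000. Only one bit set => Yes

Yes


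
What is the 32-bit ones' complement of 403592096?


403592096 ^ 4294967295 = 3891375199

3891375199


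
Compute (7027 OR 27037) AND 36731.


Step 1: 7027 | 27037 = 31743
Step 2: 31743 & 36731 = 2939

2939


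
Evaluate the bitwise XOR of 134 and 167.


0b10000110 ^ 0b10100111 = 0b100001 = 33

33


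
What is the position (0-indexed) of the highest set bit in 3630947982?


0b11011000011010111101111010001110. Highest set bit at position 31

31


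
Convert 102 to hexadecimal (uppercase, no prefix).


102 = 66 hex

66


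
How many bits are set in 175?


0b10101111 has 6 set bits

6


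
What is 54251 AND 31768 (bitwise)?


0b1101001111101011 & 0b111110000011000 = 0b101000000001000 = 20488

20488


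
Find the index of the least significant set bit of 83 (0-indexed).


0b1010011. Lowest set bit at position 0

0


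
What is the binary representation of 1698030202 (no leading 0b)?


1698030202 = 1100101001101011110001001111010 in binary

1100101001101011110001001111010


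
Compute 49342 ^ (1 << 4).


49342 ^ (1 << 4) = 49342 ^ 16 = 49326

49326


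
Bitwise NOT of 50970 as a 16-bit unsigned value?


~0b1100011100011010 = 0b11100011100101 = 14565 (16-bit unsigned)

14565


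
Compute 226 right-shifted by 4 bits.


0b11100010 >> 4 = 0b1110 = 14

14


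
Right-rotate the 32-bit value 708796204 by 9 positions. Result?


Rotate 0b101010001111110101111100101100 right by 9 (32-bit) = 0b10010110000101010001111110101111 = 2517966767

2517966767


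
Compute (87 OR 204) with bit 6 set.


Step 1: 87 | 204 = 223
Step 2: 223 | (1 << 6) = 223 | 64 = 223

223


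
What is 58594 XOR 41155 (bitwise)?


0b1110010011100010 ^ 0b1010000011000011 = 0b100010000100001 = 17441

17441


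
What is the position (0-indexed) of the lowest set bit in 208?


0b11010000. Lowest set bit at position 4

4


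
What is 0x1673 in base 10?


1673 hex = 5747 decimal

5747


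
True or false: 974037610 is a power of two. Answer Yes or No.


0b111010000011101010001001101010. Multiple bits set => No

No


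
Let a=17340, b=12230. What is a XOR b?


17340 ^ 12230 = 27770

27770


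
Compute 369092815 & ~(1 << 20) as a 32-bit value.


369092815 & ~(1 << 20) = 368044239

368044239


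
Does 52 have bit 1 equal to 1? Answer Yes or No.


0b110100, bit 1 = 0. No

No


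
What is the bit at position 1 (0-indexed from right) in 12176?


0b10111110010000, position 1 = 0

0


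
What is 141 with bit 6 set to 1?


141 | (1 << 6) = 141 | 64 = 205

205


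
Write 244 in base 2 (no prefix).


244 = 11110100 in binary

11110100


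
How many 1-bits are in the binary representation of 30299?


0b111011001011011 has 10 set bits

10


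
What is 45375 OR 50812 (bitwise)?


0b1011000100111111 | 0b1100011001111100 = 0b1111011101111111 = 63359

63359


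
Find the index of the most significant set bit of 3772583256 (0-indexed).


0b11100000110111010000110101011000. Highest set bit at position 31

31


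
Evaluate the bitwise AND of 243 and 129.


0b11110011 & 0b10000001 = 0b10000001 = 129

129


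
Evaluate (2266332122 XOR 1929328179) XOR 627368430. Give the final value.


Step 1: 2266332122 ^ 1929328179 = 4125773289
Step 2: 4125773289 ^ 627368430 = 3499011079

3499011079


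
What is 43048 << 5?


0b1010100000101000 << 5 = 0b101010000010100000000 = 1377536

1377536


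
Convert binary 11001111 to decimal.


11001111 in decimal = 207

207


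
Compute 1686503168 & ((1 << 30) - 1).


1686503168 & 1073741823 = 612761344

612761344


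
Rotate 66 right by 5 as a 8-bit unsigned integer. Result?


Rotate 0b1000010 right by 5 (8-bit) = 0b10010 = 18

18


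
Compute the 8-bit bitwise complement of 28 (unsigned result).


~0b11100 = 0b11100011 = 227 (8-bit unsigned)

227


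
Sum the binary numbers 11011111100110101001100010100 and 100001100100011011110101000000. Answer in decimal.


11011111100110101001100010100 + 100001100100011011110101000000 = 111101100001010001000001010100 = 1032130644

1032130644


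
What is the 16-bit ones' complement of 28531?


28531 ^ 65535 = 37004

37004


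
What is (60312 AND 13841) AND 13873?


Step 1: 60312 & 13841 = 8720
Step 2: 8720 & 13873 = 8720

8720


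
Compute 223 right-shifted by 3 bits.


0b11011111 >> 3 = 0b11011 = 27

27


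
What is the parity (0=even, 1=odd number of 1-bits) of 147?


0b10010011 has 4 ones => parity 0

0


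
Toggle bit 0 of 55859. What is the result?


55859 ^ (1 << 0) = 55859 ^ 1 = 55858

55858


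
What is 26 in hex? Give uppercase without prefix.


26 = 1A hex

1A


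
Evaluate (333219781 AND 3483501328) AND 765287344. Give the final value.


Step 1: 333219781 & 3483501328 = 58721024
Step 2: 58721024 & 765287344 = 25166592

25166592


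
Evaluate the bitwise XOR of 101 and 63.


0b1100101 ^ 0b111111 = 0b1011010 = 90

90


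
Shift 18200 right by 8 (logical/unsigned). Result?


0b100011100011000 >> 8 = 0b1000111 = 71

71


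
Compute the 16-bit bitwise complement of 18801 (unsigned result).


~0b100100101110001 = 0b1011011010001110 = 46734 (16-bit unsigned)

46734


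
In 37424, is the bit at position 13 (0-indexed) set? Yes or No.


0b1001001000110000, bit 13 = 0. No

No


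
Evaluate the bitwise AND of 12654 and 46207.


0b11000101101110 & 0b1011010001111111 = 0b11000001101110 = 12398

12398


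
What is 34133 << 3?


0b1000010101010101 << 3 = 0b1000010101010101000 = 273064

273064


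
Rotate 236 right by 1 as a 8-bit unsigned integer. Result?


Rotate 0b11101100 right by 1 (8-bit) = 0b1110110 = 118

118


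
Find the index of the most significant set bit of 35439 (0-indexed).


0b1000101001101111. Highest set bit at position 15

15


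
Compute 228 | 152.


0b11100100 | 0b10011000 = 0b11111100 = 252

252


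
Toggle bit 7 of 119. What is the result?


119 ^ (1 << 7) = 119 ^ 128 = 247

247


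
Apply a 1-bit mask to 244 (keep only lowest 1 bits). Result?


244 & 1 = 0

0


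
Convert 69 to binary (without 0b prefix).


69 = 1000101 in binary

1000101


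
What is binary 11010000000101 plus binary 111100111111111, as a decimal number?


11010000000101 + 111100111111111 = 1010111000000100 = 44548

44548


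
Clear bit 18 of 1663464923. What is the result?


1663464923 & ~(1 << 18) = 1663202779

1663202779


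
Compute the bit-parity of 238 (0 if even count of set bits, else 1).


0b11101110 has 6 ones => parity 0

0


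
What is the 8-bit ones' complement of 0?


0 ^ 255 = 255

255


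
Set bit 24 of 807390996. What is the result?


807390996 | (1 << 24) = 807390996 | 16777216 = 824168212

824168212


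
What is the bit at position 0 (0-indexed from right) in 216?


0b11011000, position 0 = 0

0


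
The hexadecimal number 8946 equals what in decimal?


8946 hex = 35142 decimal

35142


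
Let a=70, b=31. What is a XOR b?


70 ^ 31 = 89

89


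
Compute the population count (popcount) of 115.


0b1110011 has 5 set bits

5


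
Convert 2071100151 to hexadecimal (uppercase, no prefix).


2071100151 = 7B727AF7 hex

7B727AF7


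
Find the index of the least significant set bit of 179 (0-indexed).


0b10110011. Lowest set bit at position 0

0


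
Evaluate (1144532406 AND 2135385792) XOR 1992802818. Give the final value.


Step 1: 1144532406 & 2135385792 = 1140860032
Step 2: 1140860032 ^ 1992802818 = 851961474

851961474


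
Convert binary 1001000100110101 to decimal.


1001000100110101 in decimal = 37173

37173


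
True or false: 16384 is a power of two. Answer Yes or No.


0b100000000000000. Only one bit set => Yes

Yes


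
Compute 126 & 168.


0b1111110 & 0b10101000 = 0b101000 = 40

40


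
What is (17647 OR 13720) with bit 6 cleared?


Step 1: 17647 | 13720 = 30207
Step 2: 30207 & ~(1 << 6) = 30143

30143


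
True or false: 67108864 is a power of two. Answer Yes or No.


0b100000000000000000000000000. Only one bit set => Yes

Yes


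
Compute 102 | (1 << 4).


102 | (1 << 4) = 102 | 16 = 118

118


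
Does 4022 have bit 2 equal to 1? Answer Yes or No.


0b111110110110, bit 2 = 1. Yes

Yes


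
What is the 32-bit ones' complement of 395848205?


395848205 ^ 4294967295 = 3899119090

3899119090


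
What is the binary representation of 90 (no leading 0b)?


90 = 1011010 in binary

1011010


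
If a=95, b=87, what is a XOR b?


95 ^ 87 = 8

8


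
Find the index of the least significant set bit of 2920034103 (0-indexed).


0b10101110000011000010111100110111. Lowest set bit at position 0

0


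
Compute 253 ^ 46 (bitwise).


0b11111101 ^ 0b101110 = 0b11010011 = 211

211


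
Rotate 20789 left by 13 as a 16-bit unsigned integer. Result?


Rotate 0b101000100110101 left by 13 (16-bit) = 0b1010101000100110 = 43558

43558


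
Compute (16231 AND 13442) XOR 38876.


Step 1: 16231 & 13442 = 13314
Step 2: 13314 ^ 38876 = 41950

41950


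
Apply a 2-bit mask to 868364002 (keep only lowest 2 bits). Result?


868364002 & 3 = 2

2


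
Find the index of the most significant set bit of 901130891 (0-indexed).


0b110101101101100010101010001011. Highest set bit at position 29

29


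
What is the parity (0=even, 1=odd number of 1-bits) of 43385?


0b1010100101111001 has 9 ones => parity 1

1


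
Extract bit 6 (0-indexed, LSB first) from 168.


0b10101000, position 6 = 0

0


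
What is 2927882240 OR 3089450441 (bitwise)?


0b10101110100000111111000000000000 | 0b10111000001001010100010111001001 = 0b10111110101001111111010111001001 = 3198678473

3198678473


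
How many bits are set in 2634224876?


0b10011101000000110001010011101100 has 14 set bits

14


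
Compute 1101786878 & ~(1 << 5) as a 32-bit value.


1101786878 & ~(1 << 5) = 1101786846

1101786846


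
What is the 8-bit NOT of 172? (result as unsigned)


~0b10101100 = 0b1010011 = 83 (8-bit unsigned)

83


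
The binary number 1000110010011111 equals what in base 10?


1000110010011111 in decimal = 35999

35999


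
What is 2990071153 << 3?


0b10110010001110001101110101110001 << 3 = 0b10110010001110001101110101110001000 = 23920569224

23920569224


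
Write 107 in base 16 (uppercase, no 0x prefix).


107 = 6B hex

6B


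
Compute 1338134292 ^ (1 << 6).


1338134292 ^ (1 << 6) = 1338134292 ^ 64 = 1338134356

1338134356


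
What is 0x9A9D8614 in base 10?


9A9D8614 hex = 2594014740 decimal

2594014740


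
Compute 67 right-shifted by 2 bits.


0b1000011 >> 2 = 0b10000 = 16

16


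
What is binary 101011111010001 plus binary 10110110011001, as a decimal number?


101011111010001 + 10110110011001 = 1000010101101010 = 34154

34154


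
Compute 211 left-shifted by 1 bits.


0b11010011 << 1 = 0b110100110 = 422

422


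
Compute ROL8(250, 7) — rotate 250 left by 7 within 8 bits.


Rotate 0b11111010 left by 7 (8-bit) = 0b1111101 = 125

125


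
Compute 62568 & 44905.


0b1111010001101000 & 0b1010111101101001 = 0b1010010001101000 = 42088

42088


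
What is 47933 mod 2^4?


47933 & 15 = 13

13


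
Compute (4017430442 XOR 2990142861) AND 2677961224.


Step 1: 4017430442 ^ 2990142861 = 1565321767
Step 2: 1565321767 & 2677961224 = 487350784

487350784


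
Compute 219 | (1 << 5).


219 | (1 << 5) = 219 | 32 = 251

251


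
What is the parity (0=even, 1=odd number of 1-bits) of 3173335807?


0b10111101001001010100001011111111 has 19 ones => parity 1

1


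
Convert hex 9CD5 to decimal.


9CD5 hex = 40149 decimal

40149


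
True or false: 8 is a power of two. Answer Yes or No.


0b1000. Only one bit set => Yes

Yes


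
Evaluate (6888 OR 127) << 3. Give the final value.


Step 1: 6888 | 127 = 6911
Step 2: 6911 << 3 = 55288

55288


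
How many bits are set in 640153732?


0b100110001001111111100010000100 has 14 set bits

14


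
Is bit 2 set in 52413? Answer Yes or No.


0b1100110010111101, bit 2 = 1. Yes

Yes


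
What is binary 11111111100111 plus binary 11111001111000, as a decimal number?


11111111100111 + 11111001111000 = 111111001011111 = 32351

32351


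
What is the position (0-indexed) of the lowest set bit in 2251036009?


0b10000110001011000001010101101001. Lowest set bit at position 0

0


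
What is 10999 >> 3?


0b10101011110111 >> 3 = 0b10101011110 = 1374

1374


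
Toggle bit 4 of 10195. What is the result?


10195 ^ (1 << 4) = 10195 ^ 16 = 10179

10179


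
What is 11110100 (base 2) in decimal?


11110100 in decimal = 244

244


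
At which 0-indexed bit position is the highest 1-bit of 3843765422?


0b11100101000110110011010010101110. Highest set bit at position 31

31


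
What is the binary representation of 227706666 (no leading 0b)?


227706666 = 1101100100101000011100101010 in binary

1101100100101000011100101010


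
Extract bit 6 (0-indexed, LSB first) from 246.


0b11110110, position 6 = 1

1


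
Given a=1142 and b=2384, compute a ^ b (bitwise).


1142 ^ 2384 = 3366

3366


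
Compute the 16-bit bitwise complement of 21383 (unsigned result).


~0b101001110000111 = 0b1010110001111000 = 44152 (16-bit unsigned)

44152


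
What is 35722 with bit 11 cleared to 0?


35722 & ~(1 << 11) = 33674

33674


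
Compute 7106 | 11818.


0b1101111000010 | 0b10111000101010 = 0b11111111101010 = 16362

16362


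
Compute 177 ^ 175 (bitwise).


0b10110001 ^ 0b10101111 = 0b11110 = 30

30


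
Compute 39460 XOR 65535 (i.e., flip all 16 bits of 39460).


39460 ^ 65535 = 26075

26075


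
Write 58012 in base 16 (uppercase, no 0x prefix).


58012 = E29C hex

E29C


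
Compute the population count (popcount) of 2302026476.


0b10001001001101100010001011101100 has 14 set bits

14


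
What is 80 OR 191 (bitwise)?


0b1010000 | 0b10111111 = 0b11111111 = 255

255


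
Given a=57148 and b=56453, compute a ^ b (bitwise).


57148 ^ 56453 = 953

953


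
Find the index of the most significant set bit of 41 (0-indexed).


0b101001. Highest set bit at position 5

5


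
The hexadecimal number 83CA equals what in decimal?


83CA hex = 33738 decimal

33738


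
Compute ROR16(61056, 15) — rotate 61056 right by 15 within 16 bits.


Rotate 0b1110111010000000 right by 15 (16-bit) = 0b1101110100000001 = 56577

56577


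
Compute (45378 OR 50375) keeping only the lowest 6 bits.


Step 1: 45378 | 50375 = 62919
Step 2: 62919 & 63 = 7

7


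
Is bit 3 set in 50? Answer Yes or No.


0b110010, bit 3 = 0. No

No


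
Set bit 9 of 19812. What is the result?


19812 | (1 << 9) = 19812 | 512 = 20324

20324


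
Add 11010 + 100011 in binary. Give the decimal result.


11010 + 100011 = 111101 = 61

61


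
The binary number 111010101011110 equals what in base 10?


111010101011110 in decimal = 30046

30046


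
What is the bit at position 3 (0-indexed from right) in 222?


0b11011110, position 3 = 1

1


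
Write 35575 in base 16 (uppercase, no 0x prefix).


35575 = 8AF7 hex

8AF7


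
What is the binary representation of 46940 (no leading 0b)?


46940 = 1011011101011100 in binary

1011011101011100


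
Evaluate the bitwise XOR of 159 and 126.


0b10011111 ^ 0b1111110 = 0b11100001 = 225

225


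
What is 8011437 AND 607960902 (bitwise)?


0b11110100011111010101101 & 0b100100001111001011111101000110 = 0b1110000011111000000100 = 3685892

3685892


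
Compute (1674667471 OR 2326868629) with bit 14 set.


Step 1: 1674667471 | 2326868629 = 3958470623
Step 2: 3958470623 | (1 << 14) = 3958470623 | 16384 = 3958470623

3958470623


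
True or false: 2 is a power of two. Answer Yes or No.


0b10. Only one bit set => Yes

Yes
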